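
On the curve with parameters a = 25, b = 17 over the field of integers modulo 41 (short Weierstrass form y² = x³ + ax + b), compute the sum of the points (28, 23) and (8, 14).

(1, 24)

(28, 23) + (8, 14). λ = (14 - 23)/(8 - 28) ≡ 32/21 mod 41. 21⁻¹ ≡ 2 (mod 41), so λ ≡ 23.
  x = λ² - 28 - 8 = 529 - 36 ≡ 1; y = λ·(28 - 1) - 23 ≡ 24. → (1, 24)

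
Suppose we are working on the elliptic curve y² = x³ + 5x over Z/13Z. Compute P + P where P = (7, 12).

tangent at (7, 12): λ = (3·7² + 5)/(2·12) ≡ 9/11. 11⁻¹ ≡ 6 (mod 13), so λ ≡ 9·6 ≡ 2.
  x = λ² - 7 - 7 = 4 - 14 ≡ 3; y = λ·(7 - 3) - 12 ≡ 9. → (3, 9)

(3, 9)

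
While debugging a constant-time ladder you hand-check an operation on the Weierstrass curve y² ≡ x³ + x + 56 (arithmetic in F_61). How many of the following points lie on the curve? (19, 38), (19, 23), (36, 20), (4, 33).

2

(19, 38): 38² ≡ 41, rhs ≡ 41 → on.
(19, 23): 23² ≡ 41, rhs ≡ 41 → on.
(36, 20): 20² ≡ 34, rhs ≡ 22 → off.
(4, 33): 33² ≡ 52, rhs ≡ 2 → off.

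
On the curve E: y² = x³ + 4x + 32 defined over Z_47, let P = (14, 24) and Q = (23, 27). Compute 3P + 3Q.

First 3P:
Repeated addition: build up to 3P.
2P: tangent at (14, 24): λ = (3·14² + 4)/(2·24) ≡ 28/1. 1⁻¹ ≡ 1 (mod 47) since 1·1 = 1 ≡ 1, so λ ≡ 28·1 ≡ 28.
  x = λ² - 14 - 14 = 784 - 28 ≡ 4; y = λ·(14 - 4) - 24 ≡ 21. → (4, 21)
3P: (4, 21) + (14, 24). λ = (24 - 21)/(14 - 4) ≡ 3/10 mod 47. 10⁻¹ ≡ 33 (mod 47), so λ ≡ 5.
  x = λ² - 4 - 14 = 25 - 18 ≡ 7; y = λ·(4 - 7) - 21 ≡ 11. → (7, 11)
3P = (7, 11).
Next 3Q:
Repeated addition: build up to 3Q.
2Q: tangent at (23, 27): λ = (3·23² + 4)/(2·27) ≡ 40/7. 7⁻¹ ≡ 27 (mod 47), so λ ≡ 40·27 ≡ 46.
  x = λ² - 23 - 23 = 2116 - 46 ≡ 2; y = λ·(23 - 2) - 27 ≡ 46. → (2, 46)
3Q: (2, 46) + (23, 27). λ = (27 - 46)/(23 - 2) ≡ 28/21 mod 47. 21⁻¹ ≡ 9 (mod 47), so λ ≡ 17.
  x = λ² - 2 - 23 = 289 - 25 ≡ 29; y = λ·(2 - 29) - 46 ≡ 12. → (29, 12)
3Q = (29, 12).
Finally 3P + 3Q:
(7, 11) + (29, 12). λ = (12 - 11)/(29 - 7) ≡ 1/22 mod 47. 22⁻¹ ≡ 15 (mod 47), so λ ≡ 15.
  x = λ² - 7 - 29 = 225 - 36 ≡ 1; y = λ·(7 - 1) - 11 ≡ 32. → (1, 32)

(1, 32)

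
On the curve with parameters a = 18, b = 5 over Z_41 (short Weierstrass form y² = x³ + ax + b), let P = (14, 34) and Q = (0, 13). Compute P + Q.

(14, 34) + (0, 13). λ = (13 - 34)/(0 - 14) ≡ 20/27 mod 41. 27⁻¹ ≡ 38 (mod 41) since 27·38 = 1026 ≡ 1, so λ ≡ 22.
  x = λ² - 14 - 0 = 484 - 14 ≡ 19; y = λ·(14 - 19) - 34 ≡ 20. → (19, 20)

(19, 20)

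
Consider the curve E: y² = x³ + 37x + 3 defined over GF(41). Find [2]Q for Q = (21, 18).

tangent at (21, 18): λ = (3·21² + 37)/(2·18) ≡ 7/36. 36⁻¹ ≡ 8 (mod 41), so λ ≡ 7·8 ≡ 15.
  x = λ² - 21 - 21 = 225 - 42 ≡ 19; y = λ·(21 - 19) - 18 ≡ 12. → (19, 12)

(19, 12)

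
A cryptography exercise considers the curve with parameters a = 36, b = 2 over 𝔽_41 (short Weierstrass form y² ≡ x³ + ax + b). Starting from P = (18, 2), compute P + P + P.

(25, 2)

Repeated addition: build up to 3P.
2P: tangent at (18, 2): λ = (3·18² + 36)/(2·2) ≡ 24/4. 4⁻¹ ≡ 31 (mod 41), so λ ≡ 24·31 ≡ 6.
  x = λ² - 18 - 18 = 36 - 36 ≡ 0; y = λ·(18 - 0) - 2 ≡ 24. → (0, 24)
3P: (0, 24) + (18, 2). λ = (2 - 24)/(18 - 0) ≡ 19/18 mod 41. 18⁻¹ ≡ 16 (mod 41), so λ ≡ 17.
  x = λ² - 0 - 18 = 289 - 18 ≡ 25; y = λ·(0 - 25) - 24 ≡ 2. → (25, 2)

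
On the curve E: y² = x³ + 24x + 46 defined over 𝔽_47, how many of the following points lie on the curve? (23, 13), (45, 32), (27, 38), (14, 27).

(23, 13): 13² ≡ 28, rhs ≡ 28 → on.
(45, 32): 32² ≡ 37, rhs ≡ 37 → on.
(27, 38): 38² ≡ 34, rhs ≡ 26 → off.
(14, 27): 27² ≡ 24, rhs ≡ 24 → on.

3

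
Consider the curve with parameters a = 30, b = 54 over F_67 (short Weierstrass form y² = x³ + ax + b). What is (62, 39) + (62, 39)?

(2, 16)

tangent at (62, 39): λ = (3·62² + 30)/(2·39) ≡ 38/11. 11⁻¹ ≡ 61 (mod 67), so λ ≡ 38·61 ≡ 40.
  x = λ² - 62 - 62 = 1600 - 124 ≡ 2; y = λ·(62 - 2) - 39 ≡ 16. → (2, 16)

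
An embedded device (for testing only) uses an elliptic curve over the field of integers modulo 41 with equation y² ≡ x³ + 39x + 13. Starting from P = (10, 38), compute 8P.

Double-and-add on 8 = (1000)₂. Start with P = (10, 38) for the leading 1-bit.
double: tangent at (10, 38): λ = (3·10² + 39)/(2·38) ≡ 11/35. 35⁻¹ ≡ 34 (mod 41), so λ ≡ 11·34 ≡ 5.
  x = λ² - 10 - 10 = 25 - 20 ≡ 5; y = λ·(10 - 5) - 38 ≡ 28. → (5, 28)
double: tangent at (5, 28): λ = (3·5² + 39)/(2·28) ≡ 32/15. 15⁻¹ ≡ 11 (mod 41), so λ ≡ 32·11 ≡ 24.
  x = λ² - 5 - 5 = 576 - 10 ≡ 33; y = λ·(5 - 33) - 28 ≡ 38. → (33, 38)
double: tangent at (33, 38): λ = (3·33² + 39)/(2·38) ≡ 26/35. 35⁻¹ ≡ 34 (mod 41), so λ ≡ 26·34 ≡ 23.
  x = λ² - 33 - 33 = 529 - 66 ≡ 12; y = λ·(33 - 12) - 38 ≡ 35. → (12, 35)

(12, 35)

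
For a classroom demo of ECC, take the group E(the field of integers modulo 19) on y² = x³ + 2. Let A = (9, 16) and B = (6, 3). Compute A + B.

(8, 1)

(9, 16) + (6, 3). λ = (3 - 16)/(6 - 9) ≡ 6/16 mod 19. 16⁻¹ ≡ 6 (mod 19) since 16·6 = 96 ≡ 1, so λ ≡ 17.
  x = λ² - 9 - 6 = 289 - 15 ≡ 8; y = λ·(9 - 8) - 16 ≡ 1. → (8, 1)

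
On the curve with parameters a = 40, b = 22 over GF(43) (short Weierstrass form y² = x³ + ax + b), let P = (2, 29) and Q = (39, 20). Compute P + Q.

(2, 29) + (39, 20). λ = (20 - 29)/(39 - 2) ≡ 34/37 mod 43. 37⁻¹ ≡ 7 (mod 43) since 37·7 = 259 ≡ 1, so λ ≡ 23.
  x = λ² - 2 - 39 = 529 - 41 ≡ 15; y = λ·(2 - 15) - 29 ≡ 16. → (15, 16)

(15, 16)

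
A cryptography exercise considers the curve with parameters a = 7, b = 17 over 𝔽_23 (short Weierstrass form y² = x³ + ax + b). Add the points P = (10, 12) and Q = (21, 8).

(10, 12) + (21, 8). λ = (8 - 12)/(21 - 10) ≡ 19/11 mod 23. 11⁻¹ ≡ 21 (mod 23) since 11·21 = 231 ≡ 1, so λ ≡ 8.
  x = λ² - 10 - 21 = 64 - 31 ≡ 10; y = λ·(10 - 10) - 12 ≡ 11. → (10, 11)

(10, 11)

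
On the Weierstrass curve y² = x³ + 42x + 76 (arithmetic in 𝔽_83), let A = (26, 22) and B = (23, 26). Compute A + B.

(26, 22) + (23, 26). λ = (26 - 22)/(23 - 26) ≡ 4/80 mod 83. 80⁻¹ ≡ 55 (mod 83), so λ ≡ 54.
  x = λ² - 26 - 23 = 2916 - 49 ≡ 45; y = λ·(26 - 45) - 22 ≡ 31. → (45, 31)

(45, 31)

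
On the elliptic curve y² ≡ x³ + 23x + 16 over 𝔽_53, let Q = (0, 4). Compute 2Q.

tangent at (0, 4): λ = (3·0² + 23)/(2·4) ≡ 23/8. 8⁻¹ ≡ 20 (mod 53) since 8·20 = 160 ≡ 1, so λ ≡ 23·20 ≡ 36.
  x = λ² - 0 - 0 = 1296 - 0 ≡ 24; y = λ·(0 - 24) - 4 ≡ 33. → (24, 33)

(24, 33)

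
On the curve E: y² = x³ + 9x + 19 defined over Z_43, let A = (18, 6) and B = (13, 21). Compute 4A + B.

First 4A:
Repeated addition: build up to 4A.
2A: tangent at (18, 6): λ = (3·18² + 9)/(2·6) ≡ 35/12. 12⁻¹ ≡ 18 (mod 43), so λ ≡ 35·18 ≡ 28.
  x = λ² - 18 - 18 = 784 - 36 ≡ 17; y = λ·(18 - 17) - 6 ≡ 22. → (17, 22)
3A: (17, 22) + (18, 6). λ = (6 - 22)/(18 - 17) ≡ 27/1 mod 43. 1⁻¹ ≡ 1 (mod 43), so λ ≡ 27.
  x = λ² - 17 - 18 = 729 - 35 ≡ 6; y = λ·(17 - 6) - 22 ≡ 17. → (6, 17)
4A: (6, 17) + (18, 6). λ = (6 - 17)/(18 - 6) ≡ 32/12 mod 43. 12⁻¹ ≡ 18 (mod 43), so λ ≡ 17.
  x = λ² - 6 - 18 = 289 - 24 ≡ 7; y = λ·(6 - 7) - 17 ≡ 9. → (7, 9)
4A = (7, 9).
Finally 4A + B:
(7, 9) + (13, 21). λ = (21 - 9)/(13 - 7) ≡ 12/6 mod 43. 6⁻¹ ≡ 36 (mod 43), so λ ≡ 2.
  x = λ² - 7 - 13 = 4 - 20 ≡ 27; y = λ·(7 - 27) - 9 ≡ 37. → (27, 37)

(27, 37)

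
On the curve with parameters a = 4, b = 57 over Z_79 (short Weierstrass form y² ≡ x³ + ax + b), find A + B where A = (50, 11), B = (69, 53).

(50, 11) + (69, 53). λ = (53 - 11)/(69 - 50) ≡ 42/19 mod 79. 19⁻¹ ≡ 25 (mod 79), so λ ≡ 23.
  x = λ² - 50 - 69 = 529 - 119 ≡ 15; y = λ·(50 - 15) - 11 ≡ 4. → (15, 4)

(15, 4)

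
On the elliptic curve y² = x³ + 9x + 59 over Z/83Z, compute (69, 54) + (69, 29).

The two points share x = 69 and their y-coordinates satisfy 54 + 29 ≡ 0 (mod 83), so they are inverses. Their sum is 𝒪.

O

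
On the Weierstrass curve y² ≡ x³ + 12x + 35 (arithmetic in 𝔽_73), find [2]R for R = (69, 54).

tangent at (69, 54): λ = (3·69² + 12)/(2·54) ≡ 60/35. 35⁻¹ ≡ 48 (mod 73), so λ ≡ 60·48 ≡ 33.
  x = λ² - 69 - 69 = 1089 - 138 ≡ 2; y = λ·(69 - 2) - 54 ≡ 40. → (2, 40)

(2, 40)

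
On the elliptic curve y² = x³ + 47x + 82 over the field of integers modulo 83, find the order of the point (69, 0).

2P: (69, 0) + (69, 0): same x and y₁ ≡ -y₂, so the sum is O.
2P = O, so the order is 2.

2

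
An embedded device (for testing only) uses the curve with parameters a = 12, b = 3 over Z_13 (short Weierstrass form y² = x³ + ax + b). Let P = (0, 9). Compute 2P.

(12, 9)

tangent at (0, 9): λ = (3·0² + 12)/(2·9) ≡ 12/5. 5⁻¹ ≡ 8 (mod 13), so λ ≡ 12·8 ≡ 5.
  x = λ² - 0 - 0 = 25 - 0 ≡ 12; y = λ·(0 - 12) - 9 ≡ 9. → (12, 9)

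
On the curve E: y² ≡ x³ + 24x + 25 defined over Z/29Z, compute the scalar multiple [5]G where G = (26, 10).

(2, 9)

Repeated addition: build up to 5G.
2G: tangent at (26, 10): λ = (3·26² + 24)/(2·10) ≡ 22/20. 20⁻¹ ≡ 16 (mod 29), so λ ≡ 22·16 ≡ 4.
  x = λ² - 26 - 26 = 16 - 52 ≡ 22; y = λ·(26 - 22) - 10 ≡ 6. → (22, 6)
3G: (22, 6) + (26, 10). λ = (10 - 6)/(26 - 22) ≡ 4/4 mod 29. 4⁻¹ ≡ 22 (mod 29) since 4·22 = 88 ≡ 1, so λ ≡ 1.
  x = λ² - 22 - 26 = 1 - 48 ≡ 11; y = λ·(22 - 11) - 6 ≡ 5. → (11, 5)
4G: (11, 5) + (26, 10). λ = (10 - 5)/(26 - 11) ≡ 5/15 mod 29. 15⁻¹ ≡ 2 (mod 29) since 15·2 = 30 ≡ 1, so λ ≡ 10.
  x = λ² - 11 - 26 = 100 - 37 ≡ 5; y = λ·(11 - 5) - 5 ≡ 26. → (5, 26)
5G: (5, 26) + (26, 10). λ = (10 - 26)/(26 - 5) ≡ 13/21 mod 29. 21⁻¹ ≡ 18 (mod 29), so λ ≡ 2.
  x = λ² - 5 - 26 = 4 - 31 ≡ 2; y = λ·(5 - 2) - 26 ≡ 9. → (2, 9)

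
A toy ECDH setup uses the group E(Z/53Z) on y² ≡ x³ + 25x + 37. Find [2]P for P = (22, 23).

(10, 42)

tangent at (22, 23): λ = (3·22² + 25)/(2·23) ≡ 46/46. 46⁻¹ ≡ 15 (mod 53) since 46·15 = 690 ≡ 1, so λ ≡ 46·15 ≡ 1.
  x = λ² - 22 - 22 = 1 - 44 ≡ 10; y = λ·(22 - 10) - 23 ≡ 42. → (10, 42)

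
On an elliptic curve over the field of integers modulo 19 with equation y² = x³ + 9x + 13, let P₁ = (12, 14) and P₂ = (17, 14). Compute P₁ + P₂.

(12, 14) + (17, 14). λ = (14 - 14)/(17 - 12) ≡ 0/5 mod 19. 5⁻¹ ≡ 4 (mod 19) since 5·4 = 20 ≡ 1, so λ ≡ 0.
  x = λ² - 12 - 17 = 0 - 29 ≡ 9; y = λ·(12 - 9) - 14 ≡ 5. → (9, 5)

(9, 5)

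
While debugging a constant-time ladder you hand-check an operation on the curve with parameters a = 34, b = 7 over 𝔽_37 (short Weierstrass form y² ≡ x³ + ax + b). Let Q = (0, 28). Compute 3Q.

(34, 10)

Repeated addition: build up to 3Q.
2Q: tangent at (0, 28): λ = (3·0² + 34)/(2·28) ≡ 34/19. 19⁻¹ ≡ 2 (mod 37) since 19·2 = 38 ≡ 1, so λ ≡ 34·2 ≡ 31.
  x = λ² - 0 - 0 = 961 - 0 ≡ 36; y = λ·(0 - 36) - 28 ≡ 3. → (36, 3)
3Q: (36, 3) + (0, 28). λ = (28 - 3)/(0 - 36) ≡ 25/1 mod 37. 1⁻¹ ≡ 1 (mod 37), so λ ≡ 25.
  x = λ² - 36 - 0 = 625 - 36 ≡ 34; y = λ·(36 - 34) - 3 ≡ 10. → (34, 10)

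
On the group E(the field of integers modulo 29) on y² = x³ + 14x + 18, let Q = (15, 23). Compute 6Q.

(7, 13)

Repeated addition: build up to 6Q.
2Q: tangent at (15, 23): λ = (3·15² + 14)/(2·23) ≡ 22/17. 17⁻¹ ≡ 12 (mod 29), so λ ≡ 22·12 ≡ 3.
  x = λ² - 15 - 15 = 9 - 30 ≡ 8; y = λ·(15 - 8) - 23 ≡ 27. → (8, 27)
3Q: (8, 27) + (15, 23). λ = (23 - 27)/(15 - 8) ≡ 25/7 mod 29. 7⁻¹ ≡ 25 (mod 29) since 7·25 = 175 ≡ 1, so λ ≡ 16.
  x = λ² - 8 - 15 = 256 - 23 ≡ 1; y = λ·(8 - 1) - 27 ≡ 27. → (1, 27)
4Q: (1, 27) + (15, 23). λ = (23 - 27)/(15 - 1) ≡ 25/14 mod 29. 14⁻¹ ≡ 27 (mod 29) since 14·27 = 378 ≡ 1, so λ ≡ 8.
  x = λ² - 1 - 15 = 64 - 16 ≡ 19; y = λ·(1 - 19) - 27 ≡ 3. → (19, 3)
5Q: (19, 3) + (15, 23). λ = (23 - 3)/(15 - 19) ≡ 20/25 mod 29. 25⁻¹ ≡ 7 (mod 29), so λ ≡ 24.
  x = λ² - 19 - 15 = 576 - 34 ≡ 20; y = λ·(19 - 20) - 3 ≡ 2. → (20, 2)
6Q: (20, 2) + (15, 23). λ = (23 - 2)/(15 - 20) ≡ 21/24 mod 29. 24⁻¹ ≡ 23 (mod 29), so λ ≡ 19.
  x = λ² - 20 - 15 = 361 - 35 ≡ 7; y = λ·(20 - 7) - 2 ≡ 13. → (7, 13)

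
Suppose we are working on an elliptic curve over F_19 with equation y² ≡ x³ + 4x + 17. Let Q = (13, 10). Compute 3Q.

(16, 4)

Repeated addition: build up to 3Q.
2Q: tangent at (13, 10): λ = (3·13² + 4)/(2·10) ≡ 17/1. 1⁻¹ ≡ 1 (mod 19), so λ ≡ 17·1 ≡ 17.
  x = λ² - 13 - 13 = 289 - 26 ≡ 16; y = λ·(13 - 16) - 10 ≡ 15. → (16, 15)
3Q: (16, 15) + (13, 10). λ = (10 - 15)/(13 - 16) ≡ 14/16 mod 19. 16⁻¹ ≡ 6 (mod 19) since 16·6 = 96 ≡ 1, so λ ≡ 8.
  x = λ² - 16 - 13 = 64 - 29 ≡ 16; y = λ·(16 - 16) - 15 ≡ 4. → (16, 4)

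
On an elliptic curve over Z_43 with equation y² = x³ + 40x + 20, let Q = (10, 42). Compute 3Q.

Repeated addition: build up to 3Q.
2Q: tangent at (10, 42): λ = (3·10² + 40)/(2·42) ≡ 39/41. 41⁻¹ ≡ 21 (mod 43) since 41·21 = 861 ≡ 1, so λ ≡ 39·21 ≡ 2.
  x = λ² - 10 - 10 = 4 - 20 ≡ 27; y = λ·(10 - 27) - 42 ≡ 10. → (27, 10)
3Q: (27, 10) + (10, 42). λ = (42 - 10)/(10 - 27) ≡ 32/26 mod 43. 26⁻¹ ≡ 5 (mod 43) since 26·5 = 130 ≡ 1, so λ ≡ 31.
  x = λ² - 27 - 10 = 961 - 37 ≡ 21; y = λ·(27 - 21) - 10 ≡ 4. → (21, 4)

(21, 4)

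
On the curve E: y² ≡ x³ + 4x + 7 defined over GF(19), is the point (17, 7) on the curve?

no

y² = 7² ≡ 11; x³ + 4x + 7 = 4988 ≡ 10 (mod 19). 11 ≠ 10.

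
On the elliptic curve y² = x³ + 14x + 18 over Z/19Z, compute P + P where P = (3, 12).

(5, 2)

tangent at (3, 12): λ = (3·3² + 14)/(2·12) ≡ 3/5. 5⁻¹ ≡ 4 (mod 19) since 5·4 = 20 ≡ 1, so λ ≡ 3·4 ≡ 12.
  x = λ² - 3 - 3 = 144 - 6 ≡ 5; y = λ·(3 - 5) - 12 ≡ 2. → (5, 2)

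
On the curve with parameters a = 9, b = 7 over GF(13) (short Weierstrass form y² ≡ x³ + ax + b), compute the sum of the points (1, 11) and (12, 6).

(1, 11) + (12, 6). λ = (6 - 11)/(12 - 1) ≡ 8/11 mod 13. 11⁻¹ ≡ 6 (mod 13) since 11·6 = 66 ≡ 1, so λ ≡ 9.
  x = λ² - 1 - 12 = 81 - 13 ≡ 3; y = λ·(1 - 3) - 11 ≡ 10. → (3, 10)

(3, 10)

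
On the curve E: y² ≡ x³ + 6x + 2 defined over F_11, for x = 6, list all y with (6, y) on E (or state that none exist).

x³ + 6x + 2 = 254 ≡ 1 (mod 11).
Square roots of 1 mod 11: 1 and 10 (since 1² = 1 ≡ 1).

1, 10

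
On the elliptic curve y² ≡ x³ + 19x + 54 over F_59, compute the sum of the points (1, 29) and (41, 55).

(4, 31)

(1, 29) + (41, 55). λ = (55 - 29)/(41 - 1) ≡ 26/40 mod 59. 40⁻¹ ≡ 31 (mod 59), so λ ≡ 39.
  x = λ² - 1 - 41 = 1521 - 42 ≡ 4; y = λ·(1 - 4) - 29 ≡ 31. → (4, 31)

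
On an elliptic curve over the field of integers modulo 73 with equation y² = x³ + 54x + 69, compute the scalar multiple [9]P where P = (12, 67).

(31, 12)

Double-and-add on 9 = (1001)₂. Start with P = (12, 67) for the leading 1-bit.
double: tangent at (12, 67): λ = (3·12² + 54)/(2·67) ≡ 48/61. 61⁻¹ ≡ 6 (mod 73) since 61·6 = 366 ≡ 1, so λ ≡ 48·6 ≡ 69.
  x = λ² - 12 - 12 = 4761 - 24 ≡ 65; y = λ·(12 - 65) - 67 ≡ 72. → (65, 72)
double: tangent at (65, 72): λ = (3·65² + 54)/(2·72) ≡ 27/71. 71⁻¹ ≡ 36 (mod 73) since 71·36 = 2556 ≡ 1, so λ ≡ 27·36 ≡ 23.
  x = λ² - 65 - 65 = 529 - 130 ≡ 34; y = λ·(65 - 34) - 72 ≡ 57. → (34, 57)
double: tangent at (34, 57): λ = (3·34² + 54)/(2·57) ≡ 18/41. 41⁻¹ ≡ 57 (mod 73) since 41·57 = 2337 ≡ 1, so λ ≡ 18·57 ≡ 4.
  x = λ² - 34 - 34 = 16 - 68 ≡ 21; y = λ·(34 - 21) - 57 ≡ 68. → (21, 68)
add P: (21, 68) + (12, 67). λ = (67 - 68)/(12 - 21) ≡ 72/64 mod 73. 64⁻¹ ≡ 8 (mod 73), so λ ≡ 65.
  x = λ² - 21 - 12 = 4225 - 33 ≡ 31; y = λ·(21 - 31) - 68 ≡ 12. → (31, 12)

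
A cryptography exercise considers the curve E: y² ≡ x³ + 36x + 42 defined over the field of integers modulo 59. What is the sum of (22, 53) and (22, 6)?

O

The two points share x = 22 and their y-coordinates satisfy 53 + 6 ≡ 0 (mod 59), so they are inverses. Their sum is O.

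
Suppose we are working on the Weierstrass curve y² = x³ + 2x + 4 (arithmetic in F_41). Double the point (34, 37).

(22, 6)

tangent at (34, 37): λ = (3·34² + 2)/(2·37) ≡ 26/33. 33⁻¹ ≡ 5 (mod 41) since 33·5 = 165 ≡ 1, so λ ≡ 26·5 ≡ 7.
  x = λ² - 34 - 34 = 49 - 68 ≡ 22; y = λ·(34 - 22) - 37 ≡ 6. → (22, 6)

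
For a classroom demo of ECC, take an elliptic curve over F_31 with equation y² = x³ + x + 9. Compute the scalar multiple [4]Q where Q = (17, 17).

Repeated addition: build up to 4Q.
2Q: tangent at (17, 17): λ = (3·17² + 1)/(2·17) ≡ 0/3. 3⁻¹ ≡ 21 (mod 31), so λ ≡ 0·21 ≡ 0.
  x = λ² - 17 - 17 = 0 - 34 ≡ 28; y = λ·(17 - 28) - 17 ≡ 14. → (28, 14)
3Q: (28, 14) + (17, 17). λ = (17 - 14)/(17 - 28) ≡ 3/20 mod 31. 20⁻¹ ≡ 14 (mod 31), so λ ≡ 11.
  x = λ² - 28 - 17 = 121 - 45 ≡ 14; y = λ·(28 - 14) - 14 ≡ 16. → (14, 16)
4Q: (14, 16) + (17, 17). λ = (17 - 16)/(17 - 14) ≡ 1/3 mod 31. 3⁻¹ ≡ 21 (mod 31) since 3·21 = 63 ≡ 1, so λ ≡ 21.
  x = λ² - 14 - 17 = 441 - 31 ≡ 7; y = λ·(14 - 7) - 16 ≡ 7. → (7, 7)

(7, 7)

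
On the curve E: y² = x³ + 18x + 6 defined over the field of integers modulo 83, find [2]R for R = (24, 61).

(63, 19)

tangent at (24, 61): λ = (3·24² + 18)/(2·61) ≡ 3/39. 39⁻¹ ≡ 66 (mod 83), so λ ≡ 3·66 ≡ 32.
  x = λ² - 24 - 24 = 1024 - 48 ≡ 63; y = λ·(24 - 63) - 61 ≡ 19. → (63, 19)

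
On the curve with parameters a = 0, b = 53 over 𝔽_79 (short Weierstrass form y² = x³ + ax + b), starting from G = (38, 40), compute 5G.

(37, 64)

Repeated addition: build up to 5G.
2G: tangent at (38, 40): λ = (3·38² + 0)/(2·40) ≡ 66/1. 1⁻¹ ≡ 1 (mod 79), so λ ≡ 66·1 ≡ 66.
  x = λ² - 38 - 38 = 4356 - 76 ≡ 14; y = λ·(38 - 14) - 40 ≡ 43. → (14, 43)
3G: (14, 43) + (38, 40). λ = (40 - 43)/(38 - 14) ≡ 76/24 mod 79. 24⁻¹ ≡ 56 (mod 79) since 24·56 = 1344 ≡ 1, so λ ≡ 69.
  x = λ² - 14 - 38 = 4761 - 52 ≡ 48; y = λ·(14 - 48) - 43 ≡ 60. → (48, 60)
4G: (48, 60) + (38, 40). λ = (40 - 60)/(38 - 48) ≡ 59/69 mod 79. 69⁻¹ ≡ 71 (mod 79) since 69·71 = 4899 ≡ 1, so λ ≡ 2.
  x = λ² - 48 - 38 = 4 - 86 ≡ 76; y = λ·(48 - 76) - 60 ≡ 42. → (76, 42)
5G: (76, 42) + (38, 40). λ = (40 - 42)/(38 - 76) ≡ 77/41 mod 79. 41⁻¹ ≡ 27 (mod 79), so λ ≡ 25.
  x = λ² - 76 - 38 = 625 - 114 ≡ 37; y = λ·(76 - 37) - 42 ≡ 64. → (37, 64)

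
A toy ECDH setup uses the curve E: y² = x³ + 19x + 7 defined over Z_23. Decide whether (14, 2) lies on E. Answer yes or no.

yes

y² = 2² ≡ 4; x³ + 19x + 7 = 3017 ≡ 4 (mod 23). 4 = 4.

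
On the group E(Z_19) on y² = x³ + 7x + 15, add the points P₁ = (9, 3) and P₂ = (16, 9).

(18, 11)

(9, 3) + (16, 9). λ = (9 - 3)/(16 - 9) ≡ 6/7 mod 19. 7⁻¹ ≡ 11 (mod 19) since 7·11 = 77 ≡ 1, so λ ≡ 9.
  x = λ² - 9 - 16 = 81 - 25 ≡ 18; y = λ·(9 - 18) - 3 ≡ 11. → (18, 11)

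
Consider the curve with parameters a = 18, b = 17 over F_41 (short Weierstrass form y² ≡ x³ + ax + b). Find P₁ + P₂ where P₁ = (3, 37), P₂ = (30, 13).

(26, 29)

(3, 37) + (30, 13). λ = (13 - 37)/(30 - 3) ≡ 17/27 mod 41. 27⁻¹ ≡ 38 (mod 41) since 27·38 = 1026 ≡ 1, so λ ≡ 31.
  x = λ² - 3 - 30 = 961 - 33 ≡ 26; y = λ·(3 - 26) - 37 ≡ 29. → (26, 29)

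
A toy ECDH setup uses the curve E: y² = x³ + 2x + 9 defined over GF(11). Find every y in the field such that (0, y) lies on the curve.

x³ + 2x + 9 = 9 ≡ 9 (mod 11).
Square roots of 9 mod 11: 3 and 8 (since 3² = 9 ≡ 9).

3, 8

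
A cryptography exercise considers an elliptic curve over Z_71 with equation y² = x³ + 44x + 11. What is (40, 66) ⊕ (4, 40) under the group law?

(40, 66) + (4, 40). λ = (40 - 66)/(4 - 40) ≡ 45/35 mod 71. 35⁻¹ ≡ 69 (mod 71) since 35·69 = 2415 ≡ 1, so λ ≡ 52.
  x = λ² - 40 - 4 = 2704 - 44 ≡ 33; y = λ·(40 - 33) - 66 ≡ 14. → (33, 14)

(33, 14)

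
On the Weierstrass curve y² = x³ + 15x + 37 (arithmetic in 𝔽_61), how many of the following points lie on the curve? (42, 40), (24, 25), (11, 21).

(42, 40): 40² ≡ 14, rhs ≡ 30 → off.
(24, 25): 25² ≡ 15, rhs ≡ 8 → off.
(11, 21): 21² ≡ 14, rhs ≡ 8 → off.

0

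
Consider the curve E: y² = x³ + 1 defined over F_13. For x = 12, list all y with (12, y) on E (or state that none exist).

x³ + 0x + 1 = 1729 ≡ 0 (mod 13).
Only y = 0 satisfies y² ≡ 0.

0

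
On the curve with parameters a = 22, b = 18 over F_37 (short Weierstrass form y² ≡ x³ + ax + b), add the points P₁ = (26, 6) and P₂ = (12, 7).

(26, 6) + (12, 7). λ = (7 - 6)/(12 - 26) ≡ 1/23 mod 37. 23⁻¹ ≡ 29 (mod 37), so λ ≡ 29.
  x = λ² - 26 - 12 = 841 - 38 ≡ 26; y = λ·(26 - 26) - 6 ≡ 31. → (26, 31)

(26, 31)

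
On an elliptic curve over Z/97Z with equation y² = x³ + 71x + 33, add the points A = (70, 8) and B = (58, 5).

(70, 8) + (58, 5). λ = (5 - 8)/(58 - 70) ≡ 94/85 mod 97. 85⁻¹ ≡ 8 (mod 97), so λ ≡ 73.
  x = λ² - 70 - 58 = 5329 - 128 ≡ 60; y = λ·(70 - 60) - 8 ≡ 43. → (60, 43)

(60, 43)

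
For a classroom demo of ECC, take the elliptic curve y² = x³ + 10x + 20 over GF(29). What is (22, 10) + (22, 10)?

tangent at (22, 10): λ = (3·22² + 10)/(2·10) ≡ 12/20. 20⁻¹ ≡ 16 (mod 29), so λ ≡ 12·16 ≡ 18.
  x = λ² - 22 - 22 = 324 - 44 ≡ 19; y = λ·(22 - 19) - 10 ≡ 15. → (19, 15)

(19, 15)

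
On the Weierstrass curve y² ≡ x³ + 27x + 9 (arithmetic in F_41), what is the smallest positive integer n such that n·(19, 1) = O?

7

2P: tangent at (19, 1): λ = (3·19² + 27)/(2·1) ≡ 3/2. 2⁻¹ ≡ 21 (mod 41) since 2·21 = 42 ≡ 1, so λ ≡ 3·21 ≡ 22.
  x = λ² - 19 - 19 = 484 - 38 ≡ 36; y = λ·(19 - 36) - 1 ≡ 35. → (36, 35)
3P: (36, 35) + (19, 1). λ = (1 - 35)/(19 - 36) ≡ 7/24 mod 41. 24⁻¹ ≡ 12 (mod 41), so λ ≡ 2.
  x = λ² - 36 - 19 = 4 - 55 ≡ 31; y = λ·(36 - 31) - 35 ≡ 16. → (31, 16)
4P: (31, 16) + (19, 1). λ = (1 - 16)/(19 - 31) ≡ 26/29 mod 41. 29⁻¹ ≡ 17 (mod 41), so λ ≡ 32.
  x = λ² - 31 - 19 = 1024 - 50 ≡ 31; y = λ·(31 - 31) - 16 ≡ 25. → (31, 25)
5P: (31, 25) + (19, 1). λ = (1 - 25)/(19 - 31) ≡ 17/29 mod 41. 29⁻¹ ≡ 17 (mod 41) since 29·17 = 493 ≡ 1, so λ ≡ 2.
  x = λ² - 31 - 19 = 4 - 50 ≡ 36; y = λ·(31 - 36) - 25 ≡ 6. → (36, 6)
6P: (36, 6) + (19, 1). λ = (1 - 6)/(19 - 36) ≡ 36/24 mod 41. 24⁻¹ ≡ 12 (mod 41), so λ ≡ 22.
  x = λ² - 36 - 19 = 484 - 55 ≡ 19; y = λ·(36 - 19) - 6 ≡ 40. → (19, 40)
7P: (19, 40) + (19, 1): same x and y₁ ≡ -y₂, so the sum is O.
7P = O, so the order is 7.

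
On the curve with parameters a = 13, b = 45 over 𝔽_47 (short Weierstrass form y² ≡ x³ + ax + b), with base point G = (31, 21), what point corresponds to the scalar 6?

Double-and-add on 6 = (110)₂. Start with G = (31, 21) for the leading 1-bit.
double: tangent at (31, 21): λ = (3·31² + 13)/(2·21) ≡ 29/42. 42⁻¹ ≡ 28 (mod 47), so λ ≡ 29·28 ≡ 13.
  x = λ² - 31 - 31 = 169 - 62 ≡ 13; y = λ·(31 - 13) - 21 ≡ 25. → (13, 25)
add G: (13, 25) + (31, 21). λ = (21 - 25)/(31 - 13) ≡ 43/18 mod 47. 18⁻¹ ≡ 34 (mod 47), so λ ≡ 5.
  x = λ² - 13 - 31 = 25 - 44 ≡ 28; y = λ·(13 - 28) - 25 ≡ 41. → (28, 41)
double: tangent at (28, 41): λ = (3·28² + 13)/(2·41) ≡ 15/35. 35⁻¹ ≡ 43 (mod 47), so λ ≡ 15·43 ≡ 34.
  x = λ² - 28 - 28 = 1156 - 56 ≡ 19; y = λ·(28 - 19) - 41 ≡ 30. → (19, 30)

(19, 30)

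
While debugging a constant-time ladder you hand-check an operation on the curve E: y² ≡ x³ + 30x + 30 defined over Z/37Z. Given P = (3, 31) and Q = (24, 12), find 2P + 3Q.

(27, 5)

First 2P:
Repeated addition: build up to 2P.
2P: tangent at (3, 31): λ = (3·3² + 30)/(2·31) ≡ 20/25. 25⁻¹ ≡ 3 (mod 37) since 25·3 = 75 ≡ 1, so λ ≡ 20·3 ≡ 23.
  x = λ² - 3 - 3 = 529 - 6 ≡ 5; y = λ·(3 - 5) - 31 ≡ 34. → (5, 34)
2P = (5, 34).
Next 3Q:
Repeated addition: build up to 3Q.
2Q: tangent at (24, 12): λ = (3·24² + 30)/(2·12) ≡ 19/24. 24⁻¹ ≡ 17 (mod 37) since 24·17 = 408 ≡ 1, so λ ≡ 19·17 ≡ 27.
  x = λ² - 24 - 24 = 729 - 48 ≡ 15; y = λ·(24 - 15) - 12 ≡ 9. → (15, 9)
3Q: (15, 9) + (24, 12). λ = (12 - 9)/(24 - 15) ≡ 3/9 mod 37. 9⁻¹ ≡ 33 (mod 37) since 9·33 = 297 ≡ 1, so λ ≡ 25.
  x = λ² - 15 - 24 = 625 - 39 ≡ 31; y = λ·(15 - 31) - 9 ≡ 35. → (31, 35)
3Q = (31, 35).
Finally 2P + 3Q:
(5, 34) + (31, 35). λ = (35 - 34)/(31 - 5) ≡ 1/26 mod 37. 26⁻¹ ≡ 10 (mod 37) since 26·10 = 260 ≡ 1, so λ ≡ 10.
  x = λ² - 5 - 31 = 100 - 36 ≡ 27; y = λ·(5 - 27) - 34 ≡ 5. → (27, 5)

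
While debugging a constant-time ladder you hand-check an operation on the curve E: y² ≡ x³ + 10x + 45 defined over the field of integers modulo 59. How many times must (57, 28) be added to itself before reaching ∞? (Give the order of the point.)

6

2P: tangent at (57, 28): λ = (3·57² + 10)/(2·28) ≡ 22/56. 56⁻¹ ≡ 39 (mod 59), so λ ≡ 22·39 ≡ 32.
  x = λ² - 57 - 57 = 1024 - 114 ≡ 25; y = λ·(57 - 25) - 28 ≡ 52. → (25, 52)
3P: (25, 52) + (57, 28). λ = (28 - 52)/(57 - 25) ≡ 35/32 mod 59. 32⁻¹ ≡ 24 (mod 59) since 32·24 = 768 ≡ 1, so λ ≡ 14.
  x = λ² - 25 - 57 = 196 - 82 ≡ 55; y = λ·(25 - 55) - 52 ≡ 0. → (55, 0)
4P: (55, 0) + (57, 28). λ = (28 - 0)/(57 - 55) ≡ 28/2 mod 59. 2⁻¹ ≡ 30 (mod 59) since 2·30 = 60 ≡ 1, so λ ≡ 14.
  x = λ² - 55 - 57 = 196 - 112 ≡ 25; y = λ·(55 - 25) - 0 ≡ 7. → (25, 7)
5P: (25, 7) + (57, 28). λ = (28 - 7)/(57 - 25) ≡ 21/32 mod 59. 32⁻¹ ≡ 24 (mod 59), so λ ≡ 32.
  x = λ² - 25 - 57 = 1024 - 82 ≡ 57; y = λ·(25 - 57) - 7 ≡ 31. → (57, 31)
6P: (57, 31) + (57, 28): same x and y₁ ≡ -y₂, so the sum is ∞.
6P = ∞, so the order is 6.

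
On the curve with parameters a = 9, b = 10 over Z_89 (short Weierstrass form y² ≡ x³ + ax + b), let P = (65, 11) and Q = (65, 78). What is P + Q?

The two points share x = 65 and their y-coordinates satisfy 11 + 78 ≡ 0 (mod 89), so they are inverses. Their sum is the point at infinity.

O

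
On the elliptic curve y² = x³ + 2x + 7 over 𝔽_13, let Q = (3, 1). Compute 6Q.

(6, 12)

Repeated addition: build up to 6Q.
2Q: tangent at (3, 1): λ = (3·3² + 2)/(2·1) ≡ 3/2. 2⁻¹ ≡ 7 (mod 13) since 2·7 = 14 ≡ 1, so λ ≡ 3·7 ≡ 8.
  x = λ² - 3 - 3 = 64 - 6 ≡ 6; y = λ·(3 - 6) - 1 ≡ 1. → (6, 1)
3Q: (6, 1) + (3, 1). λ = (1 - 1)/(3 - 6) ≡ 0/10 mod 13. 10⁻¹ ≡ 4 (mod 13), so λ ≡ 0.
  x = λ² - 6 - 3 = 0 - 9 ≡ 4; y = λ·(6 - 4) - 1 ≡ 12. → (4, 12)
4Q: (4, 12) + (3, 1). λ = (1 - 12)/(3 - 4) ≡ 2/12 mod 13. 12⁻¹ ≡ 12 (mod 13), so λ ≡ 11.
  x = λ² - 4 - 3 = 121 - 7 ≡ 10; y = λ·(4 - 10) - 12 ≡ 0. → (10, 0)
5Q: (10, 0) + (3, 1). λ = (1 - 0)/(3 - 10) ≡ 1/6 mod 13. 6⁻¹ ≡ 11 (mod 13), so λ ≡ 11.
  x = λ² - 10 - 3 = 121 - 13 ≡ 4; y = λ·(10 - 4) - 0 ≡ 1. → (4, 1)
6Q: (4, 1) + (3, 1). λ = (1 - 1)/(3 - 4) ≡ 0/12 mod 13. 12⁻¹ ≡ 12 (mod 13), so λ ≡ 0.
  x = λ² - 4 - 3 = 0 - 7 ≡ 6; y = λ·(4 - 6) - 1 ≡ 12. → (6, 12)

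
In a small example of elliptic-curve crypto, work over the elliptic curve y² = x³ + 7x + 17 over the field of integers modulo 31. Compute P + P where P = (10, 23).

tangent at (10, 23): λ = (3·10² + 7)/(2·23) ≡ 28/15. 15⁻¹ ≡ 29 (mod 31), so λ ≡ 28·29 ≡ 6.
  x = λ² - 10 - 10 = 36 - 20 ≡ 16; y = λ·(10 - 16) - 23 ≡ 3. → (16, 3)

(16, 3)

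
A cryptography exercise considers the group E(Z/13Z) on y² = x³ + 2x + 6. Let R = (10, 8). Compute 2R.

(7, 8)

tangent at (10, 8): λ = (3·10² + 2)/(2·8) ≡ 3/3. 3⁻¹ ≡ 9 (mod 13), so λ ≡ 3·9 ≡ 1.
  x = λ² - 10 - 10 = 1 - 20 ≡ 7; y = λ·(10 - 7) - 8 ≡ 8. → (7, 8)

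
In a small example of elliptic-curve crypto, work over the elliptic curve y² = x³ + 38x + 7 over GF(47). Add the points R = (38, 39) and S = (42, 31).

(38, 39) + (42, 31). λ = (31 - 39)/(42 - 38) ≡ 39/4 mod 47. 4⁻¹ ≡ 12 (mod 47) since 4·12 = 48 ≡ 1, so λ ≡ 45.
  x = λ² - 38 - 42 = 2025 - 80 ≡ 18; y = λ·(38 - 18) - 39 ≡ 15. → (18, 15)

(18, 15)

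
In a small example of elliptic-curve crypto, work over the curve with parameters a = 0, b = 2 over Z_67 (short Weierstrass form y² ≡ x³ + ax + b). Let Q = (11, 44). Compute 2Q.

(17, 15)

tangent at (11, 44): λ = (3·11² + 0)/(2·44) ≡ 28/21. 21⁻¹ ≡ 16 (mod 67) since 21·16 = 336 ≡ 1, so λ ≡ 28·16 ≡ 46.
  x = λ² - 11 - 11 = 2116 - 22 ≡ 17; y = λ·(11 - 17) - 44 ≡ 15. → (17, 15)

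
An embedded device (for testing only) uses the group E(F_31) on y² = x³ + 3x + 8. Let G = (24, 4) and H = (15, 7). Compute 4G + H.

(21, 1)

First 4G:
Double-and-add on 4 = (100)₂. Start with G = (24, 4) for the leading 1-bit.
double: tangent at (24, 4): λ = (3·24² + 3)/(2·4) ≡ 26/8. 8⁻¹ ≡ 4 (mod 31) since 8·4 = 32 ≡ 1, so λ ≡ 26·4 ≡ 11.
  x = λ² - 24 - 24 = 121 - 48 ≡ 11; y = λ·(24 - 11) - 4 ≡ 15. → (11, 15)
double: tangent at (11, 15): λ = (3·11² + 3)/(2·15) ≡ 25/30. 30⁻¹ ≡ 30 (mod 31), so λ ≡ 25·30 ≡ 6.
  x = λ² - 11 - 11 = 36 - 22 ≡ 14; y = λ·(11 - 14) - 15 ≡ 29. → (14, 29)
4G = (14, 29).
Finally 4G + H:
(14, 29) + (15, 7). λ = (7 - 29)/(15 - 14) ≡ 9/1 mod 31. 1⁻¹ ≡ 1 (mod 31) since 1·1 = 1 ≡ 1, so λ ≡ 9.
  x = λ² - 14 - 15 = 81 - 29 ≡ 21; y = λ·(14 - 21) - 29 ≡ 1. → (21, 1)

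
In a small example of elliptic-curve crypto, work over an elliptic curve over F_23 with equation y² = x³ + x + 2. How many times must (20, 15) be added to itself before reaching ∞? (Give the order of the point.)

4

2P: tangent at (20, 15): λ = (3·20² + 1)/(2·15) ≡ 5/7. 7⁻¹ ≡ 10 (mod 23) since 7·10 = 70 ≡ 1, so λ ≡ 5·10 ≡ 4.
  x = λ² - 20 - 20 = 16 - 40 ≡ 22; y = λ·(20 - 22) - 15 ≡ 0. → (22, 0)
3P: (22, 0) + (20, 15). λ = (15 - 0)/(20 - 22) ≡ 15/21 mod 23. 21⁻¹ ≡ 11 (mod 23) since 21·11 = 231 ≡ 1, so λ ≡ 4.
  x = λ² - 22 - 20 = 16 - 42 ≡ 20; y = λ·(22 - 20) - 0 ≡ 8. → (20, 8)
4P: (20, 8) + (20, 15): same x and y₁ ≡ -y₂, so the sum is ∞.
4P = ∞, so the order is 4.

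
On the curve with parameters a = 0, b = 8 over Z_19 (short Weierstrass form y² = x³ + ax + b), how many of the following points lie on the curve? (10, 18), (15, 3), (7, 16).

2

(10, 18): 18² ≡ 1, rhs ≡ 1 → on.
(15, 3): 3² ≡ 9, rhs ≡ 1 → off.
(7, 16): 16² ≡ 9, rhs ≡ 9 → on.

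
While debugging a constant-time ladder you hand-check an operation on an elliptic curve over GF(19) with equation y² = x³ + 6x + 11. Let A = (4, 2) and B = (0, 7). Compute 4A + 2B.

First 4A:
Repeated addition: build up to 4A.
2A: tangent at (4, 2): λ = (3·4² + 6)/(2·2) ≡ 16/4. 4⁻¹ ≡ 5 (mod 19), so λ ≡ 16·5 ≡ 4.
  x = λ² - 4 - 4 = 16 - 8 ≡ 8; y = λ·(4 - 8) - 2 ≡ 1. → (8, 1)
3A: (8, 1) + (4, 2). λ = (2 - 1)/(4 - 8) ≡ 1/15 mod 19. 15⁻¹ ≡ 14 (mod 19), so λ ≡ 14.
  x = λ² - 8 - 4 = 196 - 12 ≡ 13; y = λ·(8 - 13) - 1 ≡ 5. → (13, 5)
4A: (13, 5) + (4, 2). λ = (2 - 5)/(4 - 13) ≡ 16/10 mod 19. 10⁻¹ ≡ 2 (mod 19) since 10·2 = 20 ≡ 1, so λ ≡ 13.
  x = λ² - 13 - 4 = 169 - 17 ≡ 0; y = λ·(13 - 0) - 5 ≡ 12. → (0, 12)
4A = (0, 12).
Next 2B:
Repeated addition: build up to 2B.
2B: tangent at (0, 7): λ = (3·0² + 6)/(2·7) ≡ 6/14. 14⁻¹ ≡ 15 (mod 19), so λ ≡ 6·15 ≡ 14.
  x = λ² - 0 - 0 = 196 - 0 ≡ 6; y = λ·(0 - 6) - 7 ≡ 4. → (6, 4)
2B = (6, 4).
Finally 4A + 2B:
(0, 12) + (6, 4). λ = (4 - 12)/(6 - 0) ≡ 11/6 mod 19. 6⁻¹ ≡ 16 (mod 19), so λ ≡ 5.
  x = λ² - 0 - 6 = 25 - 6 ≡ 0; y = λ·(0 - 0) - 12 ≡ 7. → (0, 7)

(0, 7)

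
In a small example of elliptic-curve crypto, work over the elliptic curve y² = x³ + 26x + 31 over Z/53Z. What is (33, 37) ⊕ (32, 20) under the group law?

(12, 2)

(33, 37) + (32, 20). λ = (20 - 37)/(32 - 33) ≡ 36/52 mod 53. 52⁻¹ ≡ 52 (mod 53), so λ ≡ 17.
  x = λ² - 33 - 32 = 289 - 65 ≡ 12; y = λ·(33 - 12) - 37 ≡ 2. → (12, 2)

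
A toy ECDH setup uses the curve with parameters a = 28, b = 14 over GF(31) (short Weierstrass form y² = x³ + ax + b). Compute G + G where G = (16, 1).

tangent at (16, 1): λ = (3·16² + 28)/(2·1) ≡ 21/2. 2⁻¹ ≡ 16 (mod 31) since 2·16 = 32 ≡ 1, so λ ≡ 21·16 ≡ 26.
  x = λ² - 16 - 16 = 676 - 32 ≡ 24; y = λ·(16 - 24) - 1 ≡ 8. → (24, 8)

(24, 8)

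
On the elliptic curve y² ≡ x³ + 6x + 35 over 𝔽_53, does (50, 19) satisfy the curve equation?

yes

y² = 19² ≡ 43; x³ + 6x + 35 = 125335 ≡ 43 (mod 53). 43 = 43.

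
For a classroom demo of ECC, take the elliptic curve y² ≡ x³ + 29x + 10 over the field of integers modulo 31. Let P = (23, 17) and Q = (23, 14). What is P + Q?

O

The two points share x = 23 and their y-coordinates satisfy 17 + 14 ≡ 0 (mod 31), so they are inverses. Their sum is 𝒪.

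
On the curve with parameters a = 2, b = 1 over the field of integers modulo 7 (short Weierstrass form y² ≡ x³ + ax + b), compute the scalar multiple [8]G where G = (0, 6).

(1, 5)

Repeated addition: build up to 8G.
2G: tangent at (0, 6): λ = (3·0² + 2)/(2·6) ≡ 2/5. 5⁻¹ ≡ 3 (mod 7) since 5·3 = 15 ≡ 1, so λ ≡ 2·3 ≡ 6.
  x = λ² - 0 - 0 = 36 - 0 ≡ 1; y = λ·(0 - 1) - 6 ≡ 2. → (1, 2)
3G: (1, 2) + (0, 6). λ = (6 - 2)/(0 - 1) ≡ 4/6 mod 7. 6⁻¹ ≡ 6 (mod 7) since 6·6 = 36 ≡ 1, so λ ≡ 3.
  x = λ² - 1 - 0 = 9 - 1 ≡ 1; y = λ·(1 - 1) - 2 ≡ 5. → (1, 5)
4G: (1, 5) + (0, 6). λ = (6 - 5)/(0 - 1) ≡ 1/6 mod 7. 6⁻¹ ≡ 6 (mod 7) since 6·6 = 36 ≡ 1, so λ ≡ 6.
  x = λ² - 1 - 0 = 36 - 1 ≡ 0; y = λ·(1 - 0) - 5 ≡ 1. → (0, 1)
5G: (0, 1) + (0, 6): same x and y₁ ≡ -y₂, so the sum is the point at infinity.
6G: the point at infinity + (0, 6) = (0, 6) (identity).
7G: tangent at (0, 6): λ = (3·0² + 2)/(2·6) ≡ 2/5. 5⁻¹ ≡ 3 (mod 7), so λ ≡ 2·3 ≡ 6.
  x = λ² - 0 - 0 = 36 - 0 ≡ 1; y = λ·(0 - 1) - 6 ≡ 2. → (1, 2)
8G: (1, 2) + (0, 6). λ = (6 - 2)/(0 - 1) ≡ 4/6 mod 7. 6⁻¹ ≡ 6 (mod 7) since 6·6 = 36 ≡ 1, so λ ≡ 3.
  x = λ² - 1 - 0 = 9 - 1 ≡ 1; y = λ·(1 - 1) - 2 ≡ 5. → (1, 5)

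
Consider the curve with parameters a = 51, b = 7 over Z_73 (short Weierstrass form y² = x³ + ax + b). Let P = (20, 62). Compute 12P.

(67, 19)

Repeated addition: build up to 12P.
2P: tangent at (20, 62): λ = (3·20² + 51)/(2·62) ≡ 10/51. 51⁻¹ ≡ 63 (mod 73), so λ ≡ 10·63 ≡ 46.
  x = λ² - 20 - 20 = 2116 - 40 ≡ 32; y = λ·(20 - 32) - 62 ≡ 43. → (32, 43)
3P: (32, 43) + (20, 62). λ = (62 - 43)/(20 - 32) ≡ 19/61 mod 73. 61⁻¹ ≡ 6 (mod 73), so λ ≡ 41.
  x = λ² - 32 - 20 = 1681 - 52 ≡ 23; y = λ·(32 - 23) - 43 ≡ 34. → (23, 34)
4P: (23, 34) + (20, 62). λ = (62 - 34)/(20 - 23) ≡ 28/70 mod 73. 70⁻¹ ≡ 24 (mod 73) since 70·24 = 1680 ≡ 1, so λ ≡ 15.
  x = λ² - 23 - 20 = 225 - 43 ≡ 36; y = λ·(23 - 36) - 34 ≡ 63. → (36, 63)
5P: (36, 63) + (20, 62). λ = (62 - 63)/(20 - 36) ≡ 72/57 mod 73. 57⁻¹ ≡ 41 (mod 73) since 57·41 = 2337 ≡ 1, so λ ≡ 32.
  x = λ² - 36 - 20 = 1024 - 56 ≡ 19; y = λ·(36 - 19) - 63 ≡ 43. → (19, 43)
6P: (19, 43) + (20, 62). λ = (62 - 43)/(20 - 19) ≡ 19/1 mod 73. 1⁻¹ ≡ 1 (mod 73) since 1·1 = 1 ≡ 1, so λ ≡ 19.
  x = λ² - 19 - 20 = 361 - 39 ≡ 30; y = λ·(19 - 30) - 43 ≡ 40. → (30, 40)
7P: (30, 40) + (20, 62). λ = (62 - 40)/(20 - 30) ≡ 22/63 mod 73. 63⁻¹ ≡ 51 (mod 73) since 63·51 = 3213 ≡ 1, so λ ≡ 27.
  x = λ² - 30 - 20 = 729 - 50 ≡ 22; y = λ·(30 - 22) - 40 ≡ 30. → (22, 30)
8P: (22, 30) + (20, 62). λ = (62 - 30)/(20 - 22) ≡ 32/71 mod 73. 71⁻¹ ≡ 36 (mod 73), so λ ≡ 57.
  x = λ² - 22 - 20 = 3249 - 42 ≡ 68; y = λ·(22 - 68) - 30 ≡ 49. → (68, 49)
9P: (68, 49) + (20, 62). λ = (62 - 49)/(20 - 68) ≡ 13/25 mod 73. 25⁻¹ ≡ 38 (mod 73), so λ ≡ 56.
  x = λ² - 68 - 20 = 3136 - 88 ≡ 55; y = λ·(68 - 55) - 49 ≡ 22. → (55, 22)
10P: (55, 22) + (20, 62). λ = (62 - 22)/(20 - 55) ≡ 40/38 mod 73. 38⁻¹ ≡ 25 (mod 73), so λ ≡ 51.
  x = λ² - 55 - 20 = 2601 - 75 ≡ 44; y = λ·(55 - 44) - 22 ≡ 28. → (44, 28)
11P: (44, 28) + (20, 62). λ = (62 - 28)/(20 - 44) ≡ 34/49 mod 73. 49⁻¹ ≡ 3 (mod 73), so λ ≡ 29.
  x = λ² - 44 - 20 = 841 - 64 ≡ 47; y = λ·(44 - 47) - 28 ≡ 31. → (47, 31)
12P: (47, 31) + (20, 62). λ = (62 - 31)/(20 - 47) ≡ 31/46 mod 73. 46⁻¹ ≡ 27 (mod 73) since 46·27 = 1242 ≡ 1, so λ ≡ 34.
  x = λ² - 47 - 20 = 1156 - 67 ≡ 67; y = λ·(47 - 67) - 31 ≡ 19. → (67, 19)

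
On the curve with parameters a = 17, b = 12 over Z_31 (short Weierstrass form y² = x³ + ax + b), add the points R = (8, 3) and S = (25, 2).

(26, 9)

(8, 3) + (25, 2). λ = (2 - 3)/(25 - 8) ≡ 30/17 mod 31. 17⁻¹ ≡ 11 (mod 31), so λ ≡ 20.
  x = λ² - 8 - 25 = 400 - 33 ≡ 26; y = λ·(8 - 26) - 3 ≡ 9. → (26, 9)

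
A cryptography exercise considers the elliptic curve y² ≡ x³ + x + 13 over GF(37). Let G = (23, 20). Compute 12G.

Double-and-add on 12 = (1100)₂. Start with G = (23, 20) for the leading 1-bit.
double: tangent at (23, 20): λ = (3·23² + 1)/(2·20) ≡ 34/3. 3⁻¹ ≡ 25 (mod 37), so λ ≡ 34·25 ≡ 36.
  x = λ² - 23 - 23 = 1296 - 46 ≡ 29; y = λ·(23 - 29) - 20 ≡ 23. → (29, 23)
add G: (29, 23) + (23, 20). λ = (20 - 23)/(23 - 29) ≡ 34/31 mod 37. 31⁻¹ ≡ 6 (mod 37) since 31·6 = 186 ≡ 1, so λ ≡ 19.
  x = λ² - 29 - 23 = 361 - 52 ≡ 13; y = λ·(29 - 13) - 23 ≡ 22. → (13, 22)
double: tangent at (13, 22): λ = (3·13² + 1)/(2·22) ≡ 27/7. 7⁻¹ ≡ 16 (mod 37), so λ ≡ 27·16 ≡ 25.
  x = λ² - 13 - 13 = 625 - 26 ≡ 7; y = λ·(13 - 7) - 22 ≡ 17. → (7, 17)
double: tangent at (7, 17): λ = (3·7² + 1)/(2·17) ≡ 0/34. 34⁻¹ ≡ 12 (mod 37) since 34·12 = 408 ≡ 1, so λ ≡ 0·12 ≡ 0.
  x = λ² - 7 - 7 = 0 - 14 ≡ 23; y = λ·(7 - 23) - 17 ≡ 20. → (23, 20)

(23, 20)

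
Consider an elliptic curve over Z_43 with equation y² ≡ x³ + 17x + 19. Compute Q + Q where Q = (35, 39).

(30, 40)

tangent at (35, 39): λ = (3·35² + 17)/(2·39) ≡ 37/35. 35⁻¹ ≡ 16 (mod 43), so λ ≡ 37·16 ≡ 33.
  x = λ² - 35 - 35 = 1089 - 70 ≡ 30; y = λ·(35 - 30) - 39 ≡ 40. → (30, 40)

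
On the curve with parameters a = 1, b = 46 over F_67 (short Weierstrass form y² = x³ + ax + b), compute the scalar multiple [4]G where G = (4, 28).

Double-and-add on 4 = (100)₂. Start with G = (4, 28) for the leading 1-bit.
double: tangent at (4, 28): λ = (3·4² + 1)/(2·28) ≡ 49/56. 56⁻¹ ≡ 6 (mod 67) since 56·6 = 336 ≡ 1, so λ ≡ 49·6 ≡ 26.
  x = λ² - 4 - 4 = 676 - 8 ≡ 65; y = λ·(4 - 65) - 28 ≡ 61. → (65, 61)
double: tangent at (65, 61): λ = (3·65² + 1)/(2·61) ≡ 13/55. 55⁻¹ ≡ 39 (mod 67), so λ ≡ 13·39 ≡ 38.
  x = λ² - 65 - 65 = 1444 - 130 ≡ 41; y = λ·(65 - 41) - 61 ≡ 47. → (41, 47)

(41, 47)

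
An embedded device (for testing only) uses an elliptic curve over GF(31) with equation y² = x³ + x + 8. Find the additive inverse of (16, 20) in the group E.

(16, 11)

-(16, 20) = (16, -20 mod 31) = (16, 11).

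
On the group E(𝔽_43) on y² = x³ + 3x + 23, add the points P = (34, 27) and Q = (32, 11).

(34, 27) + (32, 11). λ = (11 - 27)/(32 - 34) ≡ 27/41 mod 43. 41⁻¹ ≡ 21 (mod 43) since 41·21 = 861 ≡ 1, so λ ≡ 8.
  x = λ² - 34 - 32 = 64 - 66 ≡ 41; y = λ·(34 - 41) - 27 ≡ 3. → (41, 3)

(41, 3)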